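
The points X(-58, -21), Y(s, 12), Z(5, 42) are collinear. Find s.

Collinearity: (Y − X) must be parallel to (Z − X) = (63, 63).
Cross-multiplying the components: (s − (-58))·(63) = (33)·(63).
Solving gives s = -25.

-25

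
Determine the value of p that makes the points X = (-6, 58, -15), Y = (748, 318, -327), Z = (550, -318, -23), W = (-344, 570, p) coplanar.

Normal to plane XYZ: n = (-119392, -167440, -428064); plane equation n·P = -2574208.
Requiring n·W = -2574208: (-428064)p + (-54369952) = -2574208.
So p = -121.

-121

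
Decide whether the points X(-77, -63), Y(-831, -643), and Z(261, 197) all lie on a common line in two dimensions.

XY = (-754, -580), XZ = (338, 260).
Checking proportionality: XZ = -13/29·XY, so the vectors are parallel and the points are collinear.

Yes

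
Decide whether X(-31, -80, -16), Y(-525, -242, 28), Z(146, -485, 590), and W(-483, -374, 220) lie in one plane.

Yes

The four points are coplanar iff the 3×3 determinant with rows XY, XZ, XW is zero.
Rows: (-494, -162, 44), (177, -405, 606), (-452, -294, 236).
Expanding along the first row: (-494)(82584) − (-162)(315684) + (44)(-235098) = 0.
Zero determinant ⇒ coplanar.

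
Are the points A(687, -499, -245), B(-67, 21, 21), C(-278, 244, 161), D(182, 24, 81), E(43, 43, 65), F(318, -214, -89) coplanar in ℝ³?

The plane through A, B, C has normal n = AB × AC = (13482, 49434, -58422) and equation n·P = -1092042.
Checking the remaining points: n·D = -1092042, n·E = -1092042, n·F = -1092042.
All equal -1092042, so all 6 points lie in one plane.

Yes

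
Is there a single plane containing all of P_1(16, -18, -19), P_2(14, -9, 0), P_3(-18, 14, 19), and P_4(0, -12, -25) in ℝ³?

No

The four points are coplanar iff the 3×3 determinant with rows P_1P_2, P_1P_3, P_1P_4 is zero.
Rows: (-2, 9, 19), (-34, 32, 38), (-16, 6, -6).
Expanding along the first row: (-2)(-420) − (9)(812) + (19)(308) = -616.
Nonzero ⇒ not coplanar.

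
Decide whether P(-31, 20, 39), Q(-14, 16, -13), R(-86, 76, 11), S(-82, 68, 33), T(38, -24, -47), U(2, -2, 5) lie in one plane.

No

The plane through P, Q, R has normal n = PQ × PR = (3024, 3336, 732) and equation n·X = 1524.
Checking the remaining points: n·S = 3036, n·T = 444, n·U = 3036.
Since n·S = 3036 ≠ 1524, S is off the plane and the points are not all coplanar.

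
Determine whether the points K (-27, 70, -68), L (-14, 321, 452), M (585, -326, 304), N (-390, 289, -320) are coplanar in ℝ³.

Yes

The four points are coplanar iff the 3×3 determinant with rows KL, KM, KN is zero.
Rows: (13, 251, 520), (612, -396, 372), (-363, 219, -252).
Expanding along the first row: (13)(18324) − (251)(-19188) + (520)(-9720) = 0.
Zero determinant ⇒ coplanar.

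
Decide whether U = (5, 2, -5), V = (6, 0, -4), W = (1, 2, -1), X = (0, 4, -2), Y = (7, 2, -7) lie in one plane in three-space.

The plane through U, V, W has normal n = UV × UW = (-8, -8, -8) and equation n·P = -16.
Checking the remaining points: n·X = -16, n·Y = -16.
All equal -16, so all 5 points lie in one plane.

Yes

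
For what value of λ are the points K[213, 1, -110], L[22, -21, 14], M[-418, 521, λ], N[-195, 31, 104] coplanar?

Coplanarity ⇔ det[KL; KM; KN] = 0.
Expanding, this is linear in λ: (14706)λ + (1352952) = 0.
So λ = -92.

-92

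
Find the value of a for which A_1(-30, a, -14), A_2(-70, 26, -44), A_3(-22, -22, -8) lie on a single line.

Direction A_2A_3 = (48, -48, 36). From the x-coordinate of A_1, the parameter along the line is τ = (-30 − (-70))/48 = 5/6.
Then a = 26 + 5/6·(-48) = -14.

-14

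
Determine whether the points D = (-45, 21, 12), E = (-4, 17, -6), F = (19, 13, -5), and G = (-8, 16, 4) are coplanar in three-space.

No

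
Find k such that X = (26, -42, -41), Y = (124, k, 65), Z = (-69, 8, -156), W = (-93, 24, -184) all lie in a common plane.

Normal to plane XZW: n = (440, 100, -320); plane equation n·P = 20360.
Requiring n·Y = 20360: (100)k + (33760) = 20360.
So k = -134.

-134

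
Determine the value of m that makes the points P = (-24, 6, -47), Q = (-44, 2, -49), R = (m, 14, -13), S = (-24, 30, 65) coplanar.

Coplanarity ⇔ det[PQ; PR; PS] = 0.
Expanding, this is linear in m: (400)m + (8000) = 0.
So m = -20.

-20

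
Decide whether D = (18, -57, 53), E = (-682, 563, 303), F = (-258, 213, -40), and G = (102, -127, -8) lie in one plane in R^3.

A normal to the plane through D, E, F is n = DE × DF = (-125160, -134100, -17880).
The plane has equation n·P = 4443180. For G: n·G = 4407420.
4407420 ≠ 4443180, so G is off the plane.

No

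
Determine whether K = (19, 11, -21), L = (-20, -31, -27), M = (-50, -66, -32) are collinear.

KL = (-39, -42, -6), KM = (-69, -77, -11).
KL × KM = (0, -15, 105).
The cross product is nonzero, so the points do not lie on one line.

No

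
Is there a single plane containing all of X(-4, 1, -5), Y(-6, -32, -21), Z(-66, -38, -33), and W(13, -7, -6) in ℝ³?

No

The four points are coplanar iff the 3×3 determinant with rows XY, XZ, XW is zero.
Rows: (-2, -33, -16), (-62, -39, -28), (17, -8, -1).
Expanding along the first row: (-2)(-185) − (-33)(538) + (-16)(1159) = -420.
Nonzero ⇒ not coplanar.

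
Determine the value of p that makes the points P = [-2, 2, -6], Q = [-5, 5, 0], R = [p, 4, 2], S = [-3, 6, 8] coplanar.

-2

Normal to plane PQS: n = (18, 36, -9); plane equation n·X = 90.
Requiring n·R = 90: (18)p + (126) = 90.
So p = -2.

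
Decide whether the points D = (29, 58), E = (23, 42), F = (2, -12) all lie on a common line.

No

DE = (-6, -16), DF = (-27, -70).
Twice the signed area of △DEF is (-6)(-70) − (-16)(-27) = -12.
The area is nonzero, so the three points are not collinear.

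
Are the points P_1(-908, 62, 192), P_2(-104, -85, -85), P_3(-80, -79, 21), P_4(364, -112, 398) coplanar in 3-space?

Yes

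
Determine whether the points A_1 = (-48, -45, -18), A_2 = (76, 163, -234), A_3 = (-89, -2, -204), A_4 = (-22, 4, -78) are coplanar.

No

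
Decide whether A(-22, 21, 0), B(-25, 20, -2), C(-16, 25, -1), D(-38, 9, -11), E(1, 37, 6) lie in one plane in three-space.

No

The plane through A, B, C has normal n = AB × AC = (9, -15, -6) and equation n·P = -513.
Checking the remaining points: n·D = -411, n·E = -582.
Since n·D = -411 ≠ -513, D is off the plane and the points are not all coplanar.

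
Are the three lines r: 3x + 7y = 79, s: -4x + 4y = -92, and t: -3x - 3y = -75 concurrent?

Intersecting r and s: solving the 2×2 system gives (x, y) = (24, 1).
Substitute into t: (-3)(24) + (-3)(1) = -75.
This equals -75, so (24, 1) lies on all three lines and they are concurrent.

Yes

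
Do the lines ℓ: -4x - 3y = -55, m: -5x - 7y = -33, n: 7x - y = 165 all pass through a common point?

Yes

Intersecting ℓ and m: solving the 2×2 system gives (x, y) = (22, -11).
Substitute into n: (7)(22) + (-1)(-11) = 165.
This equals 165, so (22, -11) lies on all three lines and they are concurrent.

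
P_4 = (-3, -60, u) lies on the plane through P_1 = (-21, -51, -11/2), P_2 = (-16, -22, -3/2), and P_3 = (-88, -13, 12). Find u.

-10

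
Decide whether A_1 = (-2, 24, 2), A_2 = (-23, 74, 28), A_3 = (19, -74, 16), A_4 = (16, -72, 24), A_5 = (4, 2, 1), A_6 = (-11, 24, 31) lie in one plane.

The plane through A_1, A_2, A_3 has normal n = A_1A_2 × A_1A_3 = (3248, 840, 1008) and equation n·P = 15680.
Checking the remaining points: n·A_4 = 15680, n·A_5 = 15680, n·A_6 = 15680.
All equal 15680, so all 6 points lie in one plane.

Yes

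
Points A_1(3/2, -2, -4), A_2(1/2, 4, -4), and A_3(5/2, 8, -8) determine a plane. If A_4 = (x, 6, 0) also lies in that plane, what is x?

A normal to the plane is n = A_1A_2 × A_1A_3 = (-24, -4, -16).
A_4 lies in the plane iff n · A_1A_4 = 0.
This gives (-24)x + (-60) = 0, so x = -5/2.

-5/2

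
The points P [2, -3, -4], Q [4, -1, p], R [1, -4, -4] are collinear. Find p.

Collinearity requires PQ × PR = 0; each component is linear in p.
The x-component gives (1)p + (4) = 0, so p = -4.
The remaining components then also vanish.

-4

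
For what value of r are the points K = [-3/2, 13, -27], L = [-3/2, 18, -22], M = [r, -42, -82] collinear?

Direction KL = (0, 5, 5). From the y-coordinate of M, the parameter along the line is τ = (-42 − 13)/5 = -11.
Then r = (-3/2) + (-11)·(0) = -3/2.

-3/2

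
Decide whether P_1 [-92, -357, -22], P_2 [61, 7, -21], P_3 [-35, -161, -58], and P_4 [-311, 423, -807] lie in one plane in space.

The four points are coplanar iff the 3×3 determinant with rows P_1P_2, P_1P_3, P_1P_4 is zero.
Rows: (153, 364, 1), (57, 196, -36), (-219, 780, -785).
Expanding along the first row: (153)(-125780) − (364)(-52629) + (1)(87384) = 0.
Zero determinant ⇒ coplanar.

Yes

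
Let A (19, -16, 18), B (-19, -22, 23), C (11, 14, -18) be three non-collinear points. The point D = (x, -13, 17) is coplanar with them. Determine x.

65

Coplanarity requires AB · (AC × AD) = 0.
AB = (-38, -6, 5), AC = (-8, 30, -36); the triple product is linear in x with coefficient 66 and constant term -4290.
Setting it to zero: x = 65.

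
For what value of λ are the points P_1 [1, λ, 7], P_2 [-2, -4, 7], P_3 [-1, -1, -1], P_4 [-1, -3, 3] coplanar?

-7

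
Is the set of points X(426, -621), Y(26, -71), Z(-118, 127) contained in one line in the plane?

Yes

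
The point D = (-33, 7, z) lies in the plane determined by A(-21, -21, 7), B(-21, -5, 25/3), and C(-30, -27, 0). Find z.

2/3

A normal to the plane is n = AB × AC = (-104, -12, 144).
D lies in the plane iff n · AD = 0.
This gives (144)z + (-96) = 0, so z = 2/3.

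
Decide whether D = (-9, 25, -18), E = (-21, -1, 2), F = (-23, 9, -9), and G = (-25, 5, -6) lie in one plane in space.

Yes

The four points are coplanar iff the 3×3 determinant with rows DE, DF, DG is zero.
Rows: (-12, -26, 20), (-14, -16, 9), (-16, -20, 12).
Expanding along the first row: (-12)(-12) − (-26)(-24) + (20)(24) = 0.
Zero determinant ⇒ coplanar.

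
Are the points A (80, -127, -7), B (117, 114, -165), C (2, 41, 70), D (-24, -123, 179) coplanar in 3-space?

Yes

The four points are coplanar iff the 3×3 determinant with rows AB, AC, AD is zero.
Rows: (37, 241, -158), (-78, 168, 77), (-104, 4, 186).
Expanding along the first row: (37)(30940) − (241)(-6500) + (-158)(17160) = 0.
Zero determinant ⇒ coplanar.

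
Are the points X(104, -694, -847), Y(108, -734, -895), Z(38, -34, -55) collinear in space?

Yes

XY = (4, -40, -48), XZ = (-66, 660, 792).
Each component of XZ is -33/2 times the corresponding component of XY, so XZ = -33/2·XY and the points are collinear.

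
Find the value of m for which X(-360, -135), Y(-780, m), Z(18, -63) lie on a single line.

The three points are collinear iff det[XY; XZ] = 0.
This determinant is linear in m: (-378)m + (-81270) = 0, so m = -215.

-215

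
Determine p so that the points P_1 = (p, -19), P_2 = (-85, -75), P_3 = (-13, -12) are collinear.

The three points are collinear iff det[P_1P_2; P_1P_3] = 0.
This determinant is linear in p: (-63)p + (-1323) = 0, so p = -21.

-21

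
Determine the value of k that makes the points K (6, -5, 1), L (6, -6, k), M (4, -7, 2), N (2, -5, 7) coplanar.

0

Coplanarity ⇔ det[KL; KM; KN] = 0.
Expanding, this is linear in k: (-8)k + (0) = 0.
So k = 0.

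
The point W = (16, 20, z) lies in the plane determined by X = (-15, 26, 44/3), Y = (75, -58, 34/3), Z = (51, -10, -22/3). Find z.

-4

The plane through X, Y, Z has equation 1728x + 1760y + 2304z = 53632.
Substituting W: (2304)z + (62848) = 53632, so z = -4.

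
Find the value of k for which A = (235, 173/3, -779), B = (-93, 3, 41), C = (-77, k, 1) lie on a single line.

Direction AB = (-328, -164/3, 820). From the x-coordinate of C, the parameter along the line is τ = (-77 − 235)/(-328) = 39/41.
Then k = 173/3 + 39/41·(-164/3) = 17/3.

17/3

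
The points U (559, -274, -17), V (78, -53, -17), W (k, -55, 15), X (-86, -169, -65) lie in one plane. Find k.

360

Normal to plane UVX: n = (-10608, -23088, 92040); plane equation n·P = -1168440.
Requiring n·W = -1168440: (-10608)k + (2650440) = -1168440.
So k = 360.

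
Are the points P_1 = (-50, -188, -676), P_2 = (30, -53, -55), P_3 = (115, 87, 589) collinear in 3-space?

P_1P_2 = (80, 135, 621), P_1P_3 = (165, 275, 1265).
P_1P_2 × P_1P_3 = (0, 1265, -275).
The cross product is nonzero, so the points do not lie on one line.

No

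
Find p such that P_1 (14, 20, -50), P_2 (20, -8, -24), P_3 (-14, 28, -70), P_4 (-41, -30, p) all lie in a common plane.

Normal to plane P_1P_2P_3: n = (352, -608, -736); plane equation n·P = 29568.
Requiring n·P_4 = 29568: (-736)p + (3808) = 29568.
So p = -35.

-35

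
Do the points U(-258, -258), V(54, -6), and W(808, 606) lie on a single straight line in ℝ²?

UV = (312, 252), UW = (1066, 864).
det[UV; UW] = (312)(864) − (252)(1066) = 936.
The determinant is nonzero, so they are not collinear.

No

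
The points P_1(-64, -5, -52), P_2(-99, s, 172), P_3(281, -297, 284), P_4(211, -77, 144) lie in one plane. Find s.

-553

Normal to plane P_1P_3P_4: n = (-33040, 24780, 55460); plane equation n·P = -893260.
Requiring n·P_2 = -893260: (24780)s + (12810080) = -893260.
So s = -553.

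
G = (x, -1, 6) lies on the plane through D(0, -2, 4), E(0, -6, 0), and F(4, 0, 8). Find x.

2

The plane through D, E, F has equation −8x − 16y + 16z = 96.
Substituting G: (-8)x + (112) = 96, so x = 2.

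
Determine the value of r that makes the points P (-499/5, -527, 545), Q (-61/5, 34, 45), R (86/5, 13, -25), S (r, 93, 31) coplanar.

Coplanarity ⇔ det[PQ; PR; PS] = 0.
Expanding, this is linear in r: (-49770)r + (-856044) = 0.
So r = -86/5.

-86/5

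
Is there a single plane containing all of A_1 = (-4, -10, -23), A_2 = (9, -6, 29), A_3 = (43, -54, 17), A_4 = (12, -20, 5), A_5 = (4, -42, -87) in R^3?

The plane through A_1, A_2, A_3 has normal n = A_1A_2 × A_1A_3 = (2448, 1924, -760) and equation n·P = -11552.
Checking the remaining points: n·A_4 = -12904, n·A_5 = -4896.
Since n·A_4 = -12904 ≠ -11552, A_4 is off the plane and the points are not all coplanar.

No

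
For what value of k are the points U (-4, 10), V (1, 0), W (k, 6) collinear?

Collinearity: (W − U) must be parallel to (V − U) = (5, -10).
Cross-multiplying the components: (k − (-4))·(-10) = (-4)·(5).
Solving gives k = -2.

-2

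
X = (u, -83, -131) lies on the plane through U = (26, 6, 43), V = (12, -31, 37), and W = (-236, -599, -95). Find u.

The plane through U, V, W has equation 1476x − 360y − 1224z = -16416.
Substituting X: (1476)u + (190224) = -16416, so u = -140.

-140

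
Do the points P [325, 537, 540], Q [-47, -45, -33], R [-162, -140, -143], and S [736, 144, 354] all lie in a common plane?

A normal to the plane through P, Q, R is n = PQ × PR = (9585, 24975, -31590).
The plane has equation n·X = -531900. For S: n·S = -531900.
Equal, so S lies in the plane and all four are coplanar.

Yes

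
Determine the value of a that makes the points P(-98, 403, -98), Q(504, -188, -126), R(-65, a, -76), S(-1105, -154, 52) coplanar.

18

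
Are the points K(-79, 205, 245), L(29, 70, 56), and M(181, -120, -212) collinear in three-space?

No

KL = (108, -135, -189), KM = (260, -325, -457).
KL × KM = (270, 216, 0).
The cross product is nonzero, so the points do not lie on one line.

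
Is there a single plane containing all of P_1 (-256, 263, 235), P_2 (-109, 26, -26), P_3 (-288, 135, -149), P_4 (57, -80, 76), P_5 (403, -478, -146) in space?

The plane through P_1, P_2, P_3 has normal n = P_1P_2 × P_1P_3 = (57600, 64800, -26400) and equation n·P = -3907200.
Checking the remaining points: n·P_4 = -3907200, n·P_5 = -3907200.
All equal -3907200, so all 5 points lie in one plane.

Yes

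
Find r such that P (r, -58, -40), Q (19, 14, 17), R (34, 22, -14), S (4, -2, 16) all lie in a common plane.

-36

Coplanarity ⇔ det[PQ; PR; PS] = 0.
Expanding, this is linear in r: (504)r + (18144) = 0.
So r = -36.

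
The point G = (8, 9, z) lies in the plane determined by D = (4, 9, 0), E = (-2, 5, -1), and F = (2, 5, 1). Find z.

Coplanarity requires DE · (DF × DG) = 0.
DE = (-6, -4, -1), DF = (-2, -4, 1); the triple product is linear in z with coefficient 16 and constant term -32.
Setting it to zero: z = 2.

2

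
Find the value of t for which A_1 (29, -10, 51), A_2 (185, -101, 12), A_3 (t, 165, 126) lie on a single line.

Direction A_1A_2 = (156, -91, -39). From the y-coordinate of A_3, the parameter along the line is τ = (165 − (-10))/(-91) = -25/13.
Then t = 29 + (-25/13)·(156) = -271.

-271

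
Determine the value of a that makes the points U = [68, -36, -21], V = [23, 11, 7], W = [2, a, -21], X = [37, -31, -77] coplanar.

18

Normal to plane UVX: n = (-2772, -3388, 1232); plane equation n·P = -92400.
Requiring n·W = -92400: (-3388)a + (-31416) = -92400.
So a = 18.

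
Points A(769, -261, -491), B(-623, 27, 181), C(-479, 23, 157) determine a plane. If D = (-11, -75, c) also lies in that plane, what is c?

-71

The plane through A, B, C has equation −4224x + 63360y − 35904z = -2156352.
Substituting D: (-35904)c + (-4705536) = -2156352, so c = -71.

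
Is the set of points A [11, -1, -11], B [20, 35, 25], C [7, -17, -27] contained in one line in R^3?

Yes

AB = (9, 36, 36), AC = (-4, -16, -16).
Each component of AC is -4/9 times the corresponding component of AB, so AC = -4/9·AB and the points are collinear.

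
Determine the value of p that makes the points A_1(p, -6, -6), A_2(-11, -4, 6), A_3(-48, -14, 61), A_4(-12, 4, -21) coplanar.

23

Coplanarity ⇔ det[A_1A_2; A_1A_3; A_1A_4] = 0.
Expanding, this is linear in p: (170)p + (-3910) = 0.
So p = 23.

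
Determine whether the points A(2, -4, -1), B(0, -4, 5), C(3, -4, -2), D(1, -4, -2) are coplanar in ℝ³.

Yes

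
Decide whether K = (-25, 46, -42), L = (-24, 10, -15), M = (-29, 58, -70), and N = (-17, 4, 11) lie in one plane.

No

With K as base: KL = (1, -36, 27), KM = (-4, 12, -28), KN = (8, -42, 53).
KM × KN = (-540, -12, 72).
KL · (KM × KN) = 1836.
Since 1836 ≠ 0, the four points are not coplanar.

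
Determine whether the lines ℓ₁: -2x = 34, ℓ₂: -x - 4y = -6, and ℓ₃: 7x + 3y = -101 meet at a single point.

No

Intersecting ℓ₁ and ℓ₂: solving the 2×2 system gives (x, y) = (-17, 23/4).
Substitute into ℓ₃: (7)(-17) + (3)(23/4) = -407/4.
But ℓ₃ requires -101 ≠ -407/4, so the three lines have no common point.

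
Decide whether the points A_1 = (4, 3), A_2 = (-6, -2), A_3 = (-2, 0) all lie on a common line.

Yes

A_1A_2 = (-10, -5), A_1A_3 = (-6, -3).
Checking proportionality: A_1A_3 = 3/5·A_1A_2, so the vectors are parallel and the points are collinear.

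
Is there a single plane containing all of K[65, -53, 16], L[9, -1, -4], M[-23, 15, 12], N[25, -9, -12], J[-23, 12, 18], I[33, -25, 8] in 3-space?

Yes

The plane through K, L, M has normal n = KL × KM = (1152, 1536, 768) and equation n·P = 5760.
Checking the remaining points: n·N = 5760, n·J = 5760, n·I = 5760.
All equal 5760, so all 6 points lie in one plane.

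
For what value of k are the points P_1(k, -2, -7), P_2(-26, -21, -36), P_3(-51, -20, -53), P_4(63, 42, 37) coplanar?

11

Coplanarity ⇔ det[P_1P_2; P_1P_3; P_1P_4] = 0.
Expanding, this is linear in k: (-1144)k + (12584) = 0.
So k = 11.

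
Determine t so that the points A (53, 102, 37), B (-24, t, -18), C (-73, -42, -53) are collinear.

Direction AC = (-126, -144, -90). From the x-coordinate of B, the parameter along the line is τ = (-24 − 53)/(-126) = 11/18.
Then t = 102 + 11/18·(-144) = 14.

14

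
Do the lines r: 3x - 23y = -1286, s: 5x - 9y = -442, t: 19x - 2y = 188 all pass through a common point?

Lines aᵢx + bᵢy = cᵢ with pairwise distinct directions are concurrent exactly when det[aᵢ bᵢ cᵢ] = 0.
Here the determinant is 0.
It vanishes, so the lines are concurrent at (16, 58).

Yes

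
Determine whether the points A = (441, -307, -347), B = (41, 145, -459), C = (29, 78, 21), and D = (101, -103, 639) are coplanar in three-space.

With A as base: AB = (-400, 452, -112), AC = (-412, 385, 368), AD = (-340, 204, 986).
AC × AD = (304538, 281112, 46852).
AB · (AC × AD) = 0.
The scalar triple product vanishes, so the four points are coplanar.

Yes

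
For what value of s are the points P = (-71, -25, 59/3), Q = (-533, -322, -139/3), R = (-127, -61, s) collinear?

Collinearity requires PQ × PR = 0; each component is linear in s.
The x-component gives (-297)s + (3465) = 0, so s = 35/3.
The remaining components then also vanish.

35/3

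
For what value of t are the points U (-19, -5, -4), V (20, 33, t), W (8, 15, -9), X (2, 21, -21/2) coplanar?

-27/2

Normal to plane UWX: n = (0, 141/2, 282); plane equation n·P = -2961/2.
Requiring n·V = -2961/2: (282)t + (4653/2) = -2961/2.
So t = -27/2.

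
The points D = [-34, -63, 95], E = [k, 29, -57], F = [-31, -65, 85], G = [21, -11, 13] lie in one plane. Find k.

66

The points are coplanar iff DE · (DF × DG) = 0.
Expanding, this is linear in k: (684)k + (-45144) = 0.
So k = 66.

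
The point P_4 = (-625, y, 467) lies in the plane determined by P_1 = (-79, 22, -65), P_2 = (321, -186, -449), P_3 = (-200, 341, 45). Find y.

The plane through P_1, P_2, P_3 has equation 99616x + 2464y + 102432z = -14473536.
Substituting P_4: (2464)y + (-14424256) = -14473536, so y = -20.

-20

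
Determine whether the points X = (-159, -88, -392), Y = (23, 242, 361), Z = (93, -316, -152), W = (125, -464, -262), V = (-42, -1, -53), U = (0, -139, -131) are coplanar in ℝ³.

The plane through X, Y, Z has normal n = XY × XZ = (250884, 146076, -124656) and equation n·P = -3880092.
Checking the remaining points: n·W = -3758892, n·V = -4076436, n·U = -3974628.
Since n·W = -3758892 ≠ -3880092, W is off the plane and the points are not all coplanar.

No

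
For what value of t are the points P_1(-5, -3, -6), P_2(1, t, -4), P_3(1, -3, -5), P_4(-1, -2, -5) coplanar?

0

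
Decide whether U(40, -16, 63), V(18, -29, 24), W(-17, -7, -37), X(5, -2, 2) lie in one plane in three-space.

A normal to the plane through U, V, W is n = UV × UW = (1651, 23, -939).
The plane has equation n·P = 6515. For X: n·X = 6331.
6331 ≠ 6515, so X is off the plane.

No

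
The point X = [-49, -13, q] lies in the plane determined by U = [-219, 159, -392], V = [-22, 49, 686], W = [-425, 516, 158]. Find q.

4

A normal to the plane is n = UV × UW = (-445346, -330418, 47669).
X lies in the plane iff n · UX = 0.
This gives (47669)q + (-190676) = 0, so q = 4.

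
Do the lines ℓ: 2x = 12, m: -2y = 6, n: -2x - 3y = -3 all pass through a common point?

Yes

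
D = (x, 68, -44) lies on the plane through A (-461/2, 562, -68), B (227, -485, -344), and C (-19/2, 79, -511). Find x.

-39/2

The plane through A, B, C has equation 330513x + (283353/2)y + (20829/2)z = 5461521/2.
Substituting D: (330513)x + (9175764) = 5461521/2, so x = -39/2.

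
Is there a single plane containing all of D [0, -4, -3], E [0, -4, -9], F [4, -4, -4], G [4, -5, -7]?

With D as base: DE = (0, 0, -6), DF = (4, 0, -1), DG = (4, -1, -4).
DF × DG = (-1, 12, -4).
DE · (DF × DG) = 24.
Since 24 ≠ 0, the four points are not coplanar.

No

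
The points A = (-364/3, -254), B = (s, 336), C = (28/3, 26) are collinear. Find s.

The three points are collinear iff det[AB; AC] = 0.
This determinant is linear in s: (280)s + (-43120) = 0, so s = 154.

154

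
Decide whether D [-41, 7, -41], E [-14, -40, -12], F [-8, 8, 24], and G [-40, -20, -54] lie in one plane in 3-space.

A normal to the plane through D, E, F is n = DE × DF = (-3084, -798, 1578).
The plane has equation n·P = 56160. For G: n·G = 54108.
54108 ≠ 56160, so G is off the plane.

No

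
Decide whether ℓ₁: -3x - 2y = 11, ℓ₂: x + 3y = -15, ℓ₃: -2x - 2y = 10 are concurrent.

Intersecting ℓ₁ and ℓ₂: solving the 2×2 system gives (x, y) = (-3/7, -34/7).
Substitute into ℓ₃: (-2)(-3/7) + (-2)(-34/7) = 74/7.
But ℓ₃ requires 10 ≠ 74/7, so the three lines have no common point.

No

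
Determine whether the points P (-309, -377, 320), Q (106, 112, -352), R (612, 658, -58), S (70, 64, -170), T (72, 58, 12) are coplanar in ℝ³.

Yes

The plane through P, Q, R has normal n = PQ × PR = (510678, -462042, -20844) and equation n·X = 9720252.
Checking the remaining points: n·S = 9720252, n·T = 9720252.
All equal 9720252, so all 5 points lie in one plane.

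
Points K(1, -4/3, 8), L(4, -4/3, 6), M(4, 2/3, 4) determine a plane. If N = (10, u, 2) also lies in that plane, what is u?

Coplanarity requires KL · (KM × KN) = 0.
KL = (3, 0, -2), KM = (3, 2, -4); the triple product is linear in u with coefficient 6 and constant term 8.
Setting it to zero: u = -4/3.

-4/3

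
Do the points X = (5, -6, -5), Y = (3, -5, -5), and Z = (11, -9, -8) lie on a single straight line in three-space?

XY = (-2, 1, 0), XZ = (6, -3, -3).
XY × XZ = (-3, -6, 0).
The cross product is nonzero, so the points do not lie on one line.

No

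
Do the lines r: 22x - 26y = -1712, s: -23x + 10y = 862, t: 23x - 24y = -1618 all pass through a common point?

Intersecting r and s: solving the 2×2 system gives (x, y) = (-14, 54).
Substitute into t: (23)(-14) + (-24)(54) = -1618.
This equals -1618, so (-14, 54) lies on all three lines and they are concurrent.

Yes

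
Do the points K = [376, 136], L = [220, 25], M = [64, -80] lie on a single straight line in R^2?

No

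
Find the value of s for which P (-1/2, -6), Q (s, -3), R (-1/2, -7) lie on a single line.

-1/2

The three points are collinear iff det[PQ; PR] = 0.
This determinant is linear in s: (-1)s + (-1/2) = 0, so s = -1/2.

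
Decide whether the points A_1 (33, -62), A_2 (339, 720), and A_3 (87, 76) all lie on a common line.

Yes

A_1A_2 = (306, 782), A_1A_3 = (54, 138).
det[A_1A_2; A_1A_3] = (306)(138) − (782)(54) = 0.
The determinant is zero, so the points are collinear.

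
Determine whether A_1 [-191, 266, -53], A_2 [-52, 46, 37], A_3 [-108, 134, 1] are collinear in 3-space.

No

A_1A_2 = (139, -220, 90), A_1A_3 = (83, -132, 54).
A_1A_2 × A_1A_3 = (0, -36, -88).
The cross product is nonzero, so the points do not lie on one line.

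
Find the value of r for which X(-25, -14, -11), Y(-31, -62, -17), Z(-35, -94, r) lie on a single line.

Direction XY = (-6, -48, -6). From the x-coordinate of Z, the parameter along the line is τ = (-35 − (-25))/(-6) = 5/3.
Then r = (-11) + 5/3·(-6) = -21.

-21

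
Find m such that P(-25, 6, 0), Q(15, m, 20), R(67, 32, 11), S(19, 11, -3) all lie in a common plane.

31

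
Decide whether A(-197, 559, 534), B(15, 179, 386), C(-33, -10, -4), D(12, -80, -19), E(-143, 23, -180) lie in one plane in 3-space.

Yes

The plane through A, B, C has normal n = AB × AC = (120228, 89784, -58308) and equation n·P = -4632132.
Checking the remaining points: n·D = -4632132, n·E = -4632132.
All equal -4632132, so all 5 points lie in one plane.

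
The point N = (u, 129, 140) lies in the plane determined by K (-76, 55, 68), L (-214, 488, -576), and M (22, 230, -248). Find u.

-602

The plane through K, L, M has equation −24128x − 106720y − 66584z = -8563584.
Substituting N: (-24128)u + (-23088640) = -8563584, so u = -602.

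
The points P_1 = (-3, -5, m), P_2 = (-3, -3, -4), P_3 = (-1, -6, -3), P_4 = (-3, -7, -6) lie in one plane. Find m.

The points are coplanar iff P_1P_2 · (P_1P_3 × P_1P_4) = 0.
Expanding, this is linear in m: (8)m + (40) = 0.
So m = -5.

-5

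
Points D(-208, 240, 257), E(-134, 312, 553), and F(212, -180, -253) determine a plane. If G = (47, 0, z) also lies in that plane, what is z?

-13

Coplanarity requires DE · (DF × DG) = 0.
DE = (74, 72, 296), DF = (420, -420, -510); the triple product is linear in z with coefficient -61320 and constant term -797160.
Setting it to zero: z = -13.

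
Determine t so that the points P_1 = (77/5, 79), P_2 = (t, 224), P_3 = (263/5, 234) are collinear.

The three points are collinear iff det[P_1P_2; P_1P_3] = 0.
This determinant is linear in t: (155)t + (-7781) = 0, so t = 251/5.

251/5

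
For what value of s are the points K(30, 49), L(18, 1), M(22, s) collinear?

The three points are collinear iff det[KL; KM] = 0.
This determinant is linear in s: (-12)s + (204) = 0, so s = 17.

17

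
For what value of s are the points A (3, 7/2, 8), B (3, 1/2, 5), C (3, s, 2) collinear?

-5/2

Direction AB = (0, -3, -3). From the z-coordinate of C, the parameter along the line is τ = (2 − 8)/(-3) = 2.
Then s = 7/2 + 2·(-3) = -5/2.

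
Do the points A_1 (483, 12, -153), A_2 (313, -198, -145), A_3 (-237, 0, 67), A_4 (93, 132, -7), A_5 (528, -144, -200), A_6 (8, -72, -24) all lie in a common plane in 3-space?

The plane through A_1, A_2, A_3 has normal n = A_1A_2 × A_1A_3 = (-46104, 31640, -149160) and equation n·P = 932928.
Checking the remaining points: n·A_4 = 932928, n·A_5 = 932928, n·A_6 = 932928.
All equal 932928, so all 6 points lie in one plane.

Yes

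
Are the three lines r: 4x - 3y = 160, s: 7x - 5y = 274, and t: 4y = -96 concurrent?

Yes

Lines aᵢx + bᵢy = cᵢ with pairwise distinct directions are concurrent exactly when det[aᵢ bᵢ cᵢ] = 0.
Here the determinant is 0.
It vanishes, so the lines are concurrent at (22, -24).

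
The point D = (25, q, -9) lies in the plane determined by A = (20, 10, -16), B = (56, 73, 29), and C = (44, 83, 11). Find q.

11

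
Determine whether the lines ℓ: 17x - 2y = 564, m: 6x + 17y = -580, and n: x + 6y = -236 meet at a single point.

Intersecting ℓ and m: solving the 2×2 system gives (x, y) = (28, -44).
Substitute into n: (1)(28) + (6)(-44) = -236.
This equals -236, so (28, -44) lies on all three lines and they are concurrent.

Yes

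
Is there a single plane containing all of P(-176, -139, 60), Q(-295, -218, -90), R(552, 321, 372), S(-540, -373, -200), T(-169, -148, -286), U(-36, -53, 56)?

Yes

The plane through P, Q, R has normal n = PQ × PR = (44352, -72072, 2772) and equation n·X = 2378376.
Checking the remaining points: n·S = 2378376, n·T = 2378376, n·U = 2378376.
All equal 2378376, so all 6 points lie in one plane.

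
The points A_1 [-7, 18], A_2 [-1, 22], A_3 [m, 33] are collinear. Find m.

Collinearity: (A_3 − A_1) must be parallel to (A_2 − A_1) = (6, 4).
Cross-multiplying the components: (m − (-7))·(4) = (15)·(6).
Solving gives m = 31/2.

31/2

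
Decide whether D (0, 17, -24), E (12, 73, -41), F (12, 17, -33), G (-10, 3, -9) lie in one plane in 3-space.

No

A normal to the plane through D, E, F is n = DE × DF = (-504, -96, -672).
The plane has equation n·P = 14496. For G: n·G = 10800.
10800 ≠ 14496, so G is off the plane.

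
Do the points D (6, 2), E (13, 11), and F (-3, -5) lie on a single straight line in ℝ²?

No

DE = (7, 9), DF = (-9, -7).
If collinear, DF would be a scalar multiple of DE. But (7)·(-7) ≠ (9)·(-9) (difference 32), so they are not parallel; the points are not collinear.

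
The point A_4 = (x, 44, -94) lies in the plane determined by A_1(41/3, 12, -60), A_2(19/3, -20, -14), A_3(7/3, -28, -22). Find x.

67/3

Coplanarity requires A_1A_2 · (A_1A_3 × A_1A_4) = 0.
A_1A_2 = (-22/3, -32, 46), A_1A_3 = (-34/3, -40, 38); the triple product is linear in x with coefficient 624 and constant term -13936.
Setting it to zero: x = 67/3.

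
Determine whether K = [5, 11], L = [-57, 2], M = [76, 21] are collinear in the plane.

KL = (-62, -9), KM = (71, 10).
det[KL; KM] = (-62)(10) − (-9)(71) = 19.
The determinant is nonzero, so they are not collinear.

No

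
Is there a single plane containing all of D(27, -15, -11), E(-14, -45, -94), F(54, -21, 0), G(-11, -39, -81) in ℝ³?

The four points are coplanar iff the 3×3 determinant with rows DE, DF, DG is zero.
Rows: (-41, -30, -83), (27, -6, 11), (-38, -24, -70).
Expanding along the first row: (-41)(684) − (-30)(-1472) + (-83)(-876) = 504.
Nonzero ⇒ not coplanar.

No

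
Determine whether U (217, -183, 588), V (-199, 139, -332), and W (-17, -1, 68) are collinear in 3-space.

No

UV = (-416, 322, -920), UW = (-234, 182, -520).
Comparing components 3 and 1: (-920)(-234) − (-416)(-520) = -1040 ≠ 0, so UV and UW are not parallel and the points are not collinear.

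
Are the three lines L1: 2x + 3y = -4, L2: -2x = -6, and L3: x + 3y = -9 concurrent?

No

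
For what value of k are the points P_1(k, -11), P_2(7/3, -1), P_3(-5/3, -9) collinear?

Collinearity: (P_1 − P_2) must be parallel to (P_3 − P_2) = (-4, -8).
Cross-multiplying the components: (k − 7/3)·(-8) = (-10)·(-4).
Solving gives k = -8/3.

-8/3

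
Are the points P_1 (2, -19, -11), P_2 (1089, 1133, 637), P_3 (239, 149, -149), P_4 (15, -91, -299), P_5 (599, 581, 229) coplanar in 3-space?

No

The plane through P_1, P_2, P_3 has normal n = P_1P_2 × P_1P_3 = (-267840, 303582, -90408) and equation n·P = -5309250.
Checking the remaining points: n·P_4 = -4611570, n·P_5 = -4758450.
Since n·P_4 = -4611570 ≠ -5309250, P_4 is off the plane and the points are not all coplanar.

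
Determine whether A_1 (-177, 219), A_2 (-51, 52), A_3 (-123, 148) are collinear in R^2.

No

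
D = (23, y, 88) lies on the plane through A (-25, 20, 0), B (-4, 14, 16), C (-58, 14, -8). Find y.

A normal to the plane is n = AB × AC = (144, -360, -324).
D lies in the plane iff n · AD = 0.
This gives (-360)y + (-14400) = 0, so y = -40.

-40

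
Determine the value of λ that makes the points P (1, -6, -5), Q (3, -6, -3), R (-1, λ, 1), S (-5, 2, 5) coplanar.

Coplanarity ⇔ det[PQ; PR; PS] = 0.
Expanding, this is linear in λ: (32)λ + (64) = 0.
So λ = -2.

-2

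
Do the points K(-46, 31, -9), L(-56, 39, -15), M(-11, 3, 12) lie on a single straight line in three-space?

Yes

KL = (-10, 8, -6), KM = (35, -28, 21).
Each component of KM is -7/2 times the corresponding component of KL, so KM = -7/2·KL and the points are collinear.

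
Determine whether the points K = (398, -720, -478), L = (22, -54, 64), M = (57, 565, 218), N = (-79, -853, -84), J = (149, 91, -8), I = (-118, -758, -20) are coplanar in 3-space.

Yes

The plane through K, L, M has normal n = KL × KM = (-232934, 76874, -256054) and equation n·P = -25663200.
Checking the remaining points: n·N = -25663200, n·J = -25663200, n·I = -25663200.
All equal -25663200, so all 6 points lie in one plane.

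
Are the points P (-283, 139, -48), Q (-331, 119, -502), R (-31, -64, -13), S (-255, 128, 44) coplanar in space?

Yes

With P as base: PQ = (-48, -20, -454), PR = (252, -203, 35), PS = (28, -11, 92).
PR × PS = (-18291, -22204, 2912).
PQ · (PR × PS) = 0.
The scalar triple product vanishes, so the four points are coplanar.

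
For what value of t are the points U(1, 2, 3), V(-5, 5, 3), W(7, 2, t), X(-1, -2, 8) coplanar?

0

Normal to plane UVX: n = (15, 30, 30); plane equation n·P = 165.
Requiring n·W = 165: (30)t + (165) = 165.
So t = 0.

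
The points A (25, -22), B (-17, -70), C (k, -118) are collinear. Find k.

The three points are collinear iff det[AB; AC] = 0.
This determinant is linear in k: (48)k + (2832) = 0, so k = -59.

-59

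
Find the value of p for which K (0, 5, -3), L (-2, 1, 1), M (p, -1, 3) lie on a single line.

-3

Direction KL = (-2, -4, 4). From the y-coordinate of M, the parameter along the line is τ = (-1 − 5)/(-4) = 3/2.
Then p = 0 + 3/2·(-2) = -3.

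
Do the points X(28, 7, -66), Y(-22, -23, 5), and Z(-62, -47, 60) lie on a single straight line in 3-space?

XY = (-50, -30, 71), XZ = (-90, -54, 126).
XY × XZ = (54, -90, 0).
The cross product is nonzero, so the points do not lie on one line.

No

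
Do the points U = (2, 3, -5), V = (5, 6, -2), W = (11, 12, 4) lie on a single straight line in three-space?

UV = (3, 3, 3), UW = (9, 9, 9).
Each component of UW is 3 times the corresponding component of UV, so UW = 3·UV and the points are collinear.

Yes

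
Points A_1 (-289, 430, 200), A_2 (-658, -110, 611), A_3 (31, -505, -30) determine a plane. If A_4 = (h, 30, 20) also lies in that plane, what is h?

-69

A normal to the plane is n = A_1A_2 × A_1A_3 = (508485, 46650, 517815).
A_4 lies in the plane iff n · A_1A_4 = 0.
This gives (508485)h + (35085465) = 0, so h = -69.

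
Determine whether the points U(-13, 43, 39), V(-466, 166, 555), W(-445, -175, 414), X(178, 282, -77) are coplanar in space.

Yes

A normal to the plane through U, V, W is n = UV × UW = (158613, -53037, 151890).
The plane has equation n·P = 1581150. For X: n·X = 1581150.
Equal, so X lies in the plane and all four are coplanar.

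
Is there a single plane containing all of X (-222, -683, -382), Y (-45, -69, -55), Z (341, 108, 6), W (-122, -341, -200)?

Yes

A normal to the plane through X, Y, Z is n = XY × XZ = (-20425, 115425, -205675).
The plane has equation n·P = 4266925. For W: n·W = 4266925.
Equal, so W lies in the plane and all four are coplanar.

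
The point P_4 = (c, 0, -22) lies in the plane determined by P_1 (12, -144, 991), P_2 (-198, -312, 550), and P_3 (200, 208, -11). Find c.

The plane through P_1, P_2, P_3 has equation 323568x − 293328y − 42336z = 4167072.
Substituting P_4: (323568)c + (931392) = 4167072, so c = 10.

10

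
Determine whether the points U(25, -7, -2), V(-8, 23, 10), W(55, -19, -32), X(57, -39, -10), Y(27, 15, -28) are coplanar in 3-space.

No

The plane through U, V, W has normal n = UV × UW = (-756, -630, -504) and equation n·P = -13482.
Checking the remaining points: n·X = -13482, n·Y = -15750.
Since n·Y = -15750 ≠ -13482, Y is off the plane and the points are not all coplanar.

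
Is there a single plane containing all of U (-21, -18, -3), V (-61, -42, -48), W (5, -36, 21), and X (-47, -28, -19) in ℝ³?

No

A normal to the plane through U, V, W is n = UV × UW = (-1386, -210, 1344).
The plane has equation n·P = 28854. For X: n·X = 45486.
45486 ≠ 28854, so X is off the plane.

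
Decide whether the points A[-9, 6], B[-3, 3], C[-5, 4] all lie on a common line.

AB = (6, -3), AC = (4, -2).
Checking proportionality: AC = 2/3·AB, so the vectors are parallel and the points are collinear.

Yes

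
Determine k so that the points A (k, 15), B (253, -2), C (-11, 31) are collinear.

117

Collinearity: (A − B) must be parallel to (C − B) = (-264, 33).
Cross-multiplying the components: (k − 253)·(33) = (17)·(-264).
Solving gives k = 117.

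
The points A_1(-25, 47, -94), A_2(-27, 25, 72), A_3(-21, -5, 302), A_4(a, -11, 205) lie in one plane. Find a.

Normal to plane A_1A_2A_3: n = (-80, 1456, 192); plane equation n·P = 52384.
Requiring n·A_4 = 52384: (-80)a + (23344) = 52384.
So a = -363.

-363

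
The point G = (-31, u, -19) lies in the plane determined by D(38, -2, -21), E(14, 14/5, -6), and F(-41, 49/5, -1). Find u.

The plane through D, E, F has equation −81x − 705y + 96z = -3684.
Substituting G: (-705)u + (687) = -3684, so u = 31/5.

31/5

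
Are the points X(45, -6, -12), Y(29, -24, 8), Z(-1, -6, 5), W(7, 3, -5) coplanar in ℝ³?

With X as base: XY = (-16, -18, 20), XZ = (-46, 0, 17), XW = (-38, 9, 7).
XZ × XW = (-153, -324, -414).
XY · (XZ × XW) = 0.
The scalar triple product vanishes, so the four points are coplanar.

Yes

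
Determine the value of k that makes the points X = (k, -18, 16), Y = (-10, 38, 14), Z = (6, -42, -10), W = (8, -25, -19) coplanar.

-6

The points are coplanar iff XY · (XZ × XW) = 0.
Expanding, this is linear in k: (-1128)k + (-6768) = 0.
So k = -6.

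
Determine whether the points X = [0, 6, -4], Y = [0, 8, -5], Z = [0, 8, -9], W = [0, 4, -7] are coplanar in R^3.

Yes

A normal to the plane through X, Y, Z is n = XY × XZ = (-8, 0, 0).
The plane has equation n·P = 0. For W: n·W = 0.
Equal, so W lies in the plane and all four are coplanar.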